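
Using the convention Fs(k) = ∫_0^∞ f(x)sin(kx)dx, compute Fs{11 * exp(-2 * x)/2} 11 * k/(2 * (k^2 + 4))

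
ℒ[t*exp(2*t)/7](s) 1/(7*(s - 2)^2)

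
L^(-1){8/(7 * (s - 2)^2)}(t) 8 * t * exp(2 * t)/7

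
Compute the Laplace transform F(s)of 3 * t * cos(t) 3 * (s^2 - 1)/(s^2 + 1)^2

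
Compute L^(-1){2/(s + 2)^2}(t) 2*t*exp(-2*t)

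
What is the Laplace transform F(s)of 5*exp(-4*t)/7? 5/(7*(s + 4))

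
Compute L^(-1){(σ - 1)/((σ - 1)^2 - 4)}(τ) exp(τ)*cosh(2*τ)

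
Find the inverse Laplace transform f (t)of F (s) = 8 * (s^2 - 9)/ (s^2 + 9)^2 8 * t * cos (3 * t)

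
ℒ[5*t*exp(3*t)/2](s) 5/(2*(s - 3)^2)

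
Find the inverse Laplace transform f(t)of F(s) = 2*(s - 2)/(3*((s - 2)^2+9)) 2*exp(2*t)*cos(3*t)/3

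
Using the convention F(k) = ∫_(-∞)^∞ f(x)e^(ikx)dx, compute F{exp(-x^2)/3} sqrt(pi) * exp(-k^2/4)/3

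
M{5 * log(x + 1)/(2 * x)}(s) -5 * pi * csc(pi * s)/(2 * s - 2)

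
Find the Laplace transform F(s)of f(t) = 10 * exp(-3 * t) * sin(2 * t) 20/((s + 3)^2 + 4)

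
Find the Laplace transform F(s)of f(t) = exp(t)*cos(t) (s - 1)/((s - 1)^2 + 1)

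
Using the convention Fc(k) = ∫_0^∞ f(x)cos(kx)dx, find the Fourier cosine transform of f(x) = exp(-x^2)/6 sqrt(pi) * exp(-k^2/4)/12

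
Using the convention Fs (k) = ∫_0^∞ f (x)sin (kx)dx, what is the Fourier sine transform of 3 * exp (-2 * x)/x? 3 * atan (k/2)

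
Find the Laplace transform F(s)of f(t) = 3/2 3/(2 * s)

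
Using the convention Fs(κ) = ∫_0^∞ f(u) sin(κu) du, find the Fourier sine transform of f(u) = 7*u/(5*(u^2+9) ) 7*pi*exp(-3*κ) /10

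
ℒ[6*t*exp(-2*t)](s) 6/(s + 2)^2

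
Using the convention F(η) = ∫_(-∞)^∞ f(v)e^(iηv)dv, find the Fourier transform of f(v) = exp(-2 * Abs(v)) 4/(η^2 + 4)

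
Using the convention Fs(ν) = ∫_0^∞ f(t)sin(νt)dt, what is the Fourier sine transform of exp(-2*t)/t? atan(ν/2)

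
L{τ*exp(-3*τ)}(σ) (σ + 3)^(-2)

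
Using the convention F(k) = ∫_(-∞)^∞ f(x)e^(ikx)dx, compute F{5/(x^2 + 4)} 5*pi*exp(-2*Abs(k))/2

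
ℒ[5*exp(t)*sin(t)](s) 5/((s - 1)^2 + 1)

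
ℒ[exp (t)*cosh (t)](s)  (s - 1)/ (s*(s - 2))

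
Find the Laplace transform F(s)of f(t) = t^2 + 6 6/s + 2/s^3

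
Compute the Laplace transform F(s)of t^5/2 60/s^6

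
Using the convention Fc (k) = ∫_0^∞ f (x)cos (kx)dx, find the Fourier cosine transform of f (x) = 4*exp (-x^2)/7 2*sqrt (pi)*exp (-k^2/4)/7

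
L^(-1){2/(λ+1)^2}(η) 2*η*exp(-η)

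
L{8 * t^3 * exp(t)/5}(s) 48/(5 * (s - 1)^4)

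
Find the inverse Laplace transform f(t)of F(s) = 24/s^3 12*t^2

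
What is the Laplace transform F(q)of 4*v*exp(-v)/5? 4/(5*(q+1)^2)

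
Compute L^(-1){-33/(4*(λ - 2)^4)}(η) -11*η^3*exp(2*η)/8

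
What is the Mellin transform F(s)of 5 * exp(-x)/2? 5 * gamma(s)/2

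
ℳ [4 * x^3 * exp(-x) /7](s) 4 * gamma(s+3) /7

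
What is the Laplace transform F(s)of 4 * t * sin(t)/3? 8 * s/(3 * (s^2 + 1)^2)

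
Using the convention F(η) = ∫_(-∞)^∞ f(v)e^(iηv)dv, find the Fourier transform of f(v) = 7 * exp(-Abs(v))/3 14/(3 * (η^2 + 1))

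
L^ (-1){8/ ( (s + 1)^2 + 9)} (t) 8 * exp (-t) * sin (3 * t)/3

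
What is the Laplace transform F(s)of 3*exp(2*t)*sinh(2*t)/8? 3/(4*s*(s - 4))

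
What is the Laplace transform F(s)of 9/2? 9/(2 * s)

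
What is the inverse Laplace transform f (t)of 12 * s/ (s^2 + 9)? 12 * cos (3 * t)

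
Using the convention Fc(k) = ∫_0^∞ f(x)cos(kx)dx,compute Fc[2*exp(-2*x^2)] sqrt(2)*sqrt(pi)*exp(-k^2/8)/2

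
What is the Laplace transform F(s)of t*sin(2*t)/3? 4*s/(3*(s^2 + 4)^2)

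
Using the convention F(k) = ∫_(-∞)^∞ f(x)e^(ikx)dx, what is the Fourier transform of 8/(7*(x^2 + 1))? 8*pi*exp(-Abs(k))/7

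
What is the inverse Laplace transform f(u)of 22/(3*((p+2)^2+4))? 11*exp(-2*u)*sin(2*u)/3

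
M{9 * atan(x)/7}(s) -9 * pi * sec(pi * s/2)/(14 * s)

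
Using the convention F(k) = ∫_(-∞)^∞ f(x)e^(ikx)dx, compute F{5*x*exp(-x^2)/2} 5*I*sqrt(pi)*k*exp(-k^2/4)/4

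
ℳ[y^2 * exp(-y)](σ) gamma(σ + 2)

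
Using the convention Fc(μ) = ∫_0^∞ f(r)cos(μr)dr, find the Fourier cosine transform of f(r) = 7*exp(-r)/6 7/(6*(μ^2+1))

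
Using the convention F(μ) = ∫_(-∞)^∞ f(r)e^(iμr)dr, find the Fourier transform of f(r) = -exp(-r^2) -sqrt(pi)*exp(-μ^2/4)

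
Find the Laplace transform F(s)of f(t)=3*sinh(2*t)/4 3/(2*(s^2 - 4))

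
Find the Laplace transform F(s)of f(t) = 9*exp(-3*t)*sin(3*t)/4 27/(4*((s + 3)^2 + 9))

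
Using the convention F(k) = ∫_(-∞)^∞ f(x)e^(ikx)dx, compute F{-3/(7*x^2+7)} -3*pi*exp(-Abs(k))/7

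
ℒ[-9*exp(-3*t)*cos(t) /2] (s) 9*(-s - 3) /(2*((s + 3) ^2 + 1) ) 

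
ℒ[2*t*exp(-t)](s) 2/(s + 1)^2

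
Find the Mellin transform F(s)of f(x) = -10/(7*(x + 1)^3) -5*pi*(s - 2)*(s - 1)/(7*sin(pi*s))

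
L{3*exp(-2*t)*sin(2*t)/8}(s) 3/(4*((s + 2)^2 + 4))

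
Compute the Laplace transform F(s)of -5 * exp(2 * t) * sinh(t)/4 -5/(4 * (s - 2)^2 - 4)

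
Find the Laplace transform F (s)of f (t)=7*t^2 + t 14/s^3 + s^ (-2)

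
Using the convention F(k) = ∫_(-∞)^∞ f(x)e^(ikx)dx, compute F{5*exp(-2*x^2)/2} 5*sqrt(2)*sqrt(pi)*exp(-k^2/8)/4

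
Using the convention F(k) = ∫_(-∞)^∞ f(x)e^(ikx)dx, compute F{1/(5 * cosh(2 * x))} pi/(10 * cosh(pi * k/4))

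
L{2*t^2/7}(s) 4/(7*s^3)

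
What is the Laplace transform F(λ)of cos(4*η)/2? λ/(2*(λ^2 + 16))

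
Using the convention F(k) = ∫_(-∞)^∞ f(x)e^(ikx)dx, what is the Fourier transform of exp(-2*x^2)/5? sqrt(2)*sqrt(pi)*exp(-k^2/8)/10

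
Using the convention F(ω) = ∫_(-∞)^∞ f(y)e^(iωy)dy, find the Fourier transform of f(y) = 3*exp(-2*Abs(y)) 12/(ω^2 + 4)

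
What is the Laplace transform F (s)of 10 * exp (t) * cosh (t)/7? 10 * (s - 1)/ (7 * s * (s - 2))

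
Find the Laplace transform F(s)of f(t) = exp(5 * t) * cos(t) (s - 5)/((s - 5)^2 + 1)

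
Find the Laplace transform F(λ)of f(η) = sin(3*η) 3/(λ^2 + 9)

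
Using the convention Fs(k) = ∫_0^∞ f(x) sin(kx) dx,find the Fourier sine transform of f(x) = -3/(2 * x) -3 * pi/4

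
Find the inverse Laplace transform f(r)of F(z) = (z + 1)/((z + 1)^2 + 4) exp(-r) * cos(2 * r)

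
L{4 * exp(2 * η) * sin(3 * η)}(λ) 12/((λ - 2)^2 + 9)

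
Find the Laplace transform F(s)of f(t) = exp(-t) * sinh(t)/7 1/(7 * s * (s + 2))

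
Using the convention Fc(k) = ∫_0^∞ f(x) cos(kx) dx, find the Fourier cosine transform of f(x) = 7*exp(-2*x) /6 7/(3*(k^2 + 4) ) 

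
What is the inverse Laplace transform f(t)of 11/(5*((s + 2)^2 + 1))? 11*exp(-2*t)*sin(t)/5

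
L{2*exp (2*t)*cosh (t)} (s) 2*(s - 2)/ ( (s - 2)^2 - 1)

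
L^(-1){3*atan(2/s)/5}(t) 3*sin(2*t)/(5*t)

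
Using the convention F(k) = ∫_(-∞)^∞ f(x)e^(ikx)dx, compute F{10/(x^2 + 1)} 10*pi*exp(-Abs(k))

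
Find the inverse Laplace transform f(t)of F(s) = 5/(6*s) 5/6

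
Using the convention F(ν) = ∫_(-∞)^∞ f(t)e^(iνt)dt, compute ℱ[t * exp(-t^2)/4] I * sqrt(pi) * ν * exp(-ν^2/4)/8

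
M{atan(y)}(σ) -pi*sec(pi*σ/2)/(2*σ)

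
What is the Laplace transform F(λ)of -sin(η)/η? -atan(1/λ)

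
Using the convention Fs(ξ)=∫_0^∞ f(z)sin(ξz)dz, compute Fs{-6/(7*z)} -3*pi/7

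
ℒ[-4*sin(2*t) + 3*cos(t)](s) 3*s/(s^2 + 1) - 8/(s^2 + 4)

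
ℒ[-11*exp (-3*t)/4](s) -11/ (4*s + 12)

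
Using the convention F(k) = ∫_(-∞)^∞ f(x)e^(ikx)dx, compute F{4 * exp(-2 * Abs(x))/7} 16/(7 * (k^2 + 4))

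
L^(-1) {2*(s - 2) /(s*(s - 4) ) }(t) 2*exp(2*t)*cosh(2*t) 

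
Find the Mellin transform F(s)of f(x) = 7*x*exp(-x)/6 7*gamma(s + 1)/6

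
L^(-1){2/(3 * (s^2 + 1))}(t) 2 * sin(t)/3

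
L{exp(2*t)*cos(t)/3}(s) (s - 2)/(3*((s - 2)^2 + 1))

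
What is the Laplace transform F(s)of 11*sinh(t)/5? 11/(5*(s^2 - 1))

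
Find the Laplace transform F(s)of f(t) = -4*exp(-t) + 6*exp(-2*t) 6/(s + 2) - 4/(s + 1)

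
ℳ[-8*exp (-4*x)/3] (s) -2^ (3 - 2*s)*gamma (s)/3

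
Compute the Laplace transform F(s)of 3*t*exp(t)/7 3/(7*(s - 1)^2)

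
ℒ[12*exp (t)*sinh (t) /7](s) 12/ (7*s*(s - 2) ) 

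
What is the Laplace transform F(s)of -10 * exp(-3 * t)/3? -10/(3 * s + 9)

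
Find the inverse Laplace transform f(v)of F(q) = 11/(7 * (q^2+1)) 11 * sin(v)/7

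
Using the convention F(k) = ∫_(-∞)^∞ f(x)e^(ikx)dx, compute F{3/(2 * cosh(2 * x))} 3 * pi/(4 * cosh(pi * k/4))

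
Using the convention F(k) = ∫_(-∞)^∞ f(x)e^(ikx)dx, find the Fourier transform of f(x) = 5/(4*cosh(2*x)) 5*pi/(8*cosh(pi*k/4))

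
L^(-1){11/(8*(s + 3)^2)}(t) 11*t*exp(-3*t)/8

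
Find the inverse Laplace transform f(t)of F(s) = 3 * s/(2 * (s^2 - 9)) 3 * cosh(3 * t)/2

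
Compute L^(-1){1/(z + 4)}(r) exp(-4*r)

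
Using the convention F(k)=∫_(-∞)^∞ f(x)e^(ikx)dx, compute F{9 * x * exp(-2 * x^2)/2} 9 * sqrt(2) * I * sqrt(pi) * k * exp(-k^2/8)/16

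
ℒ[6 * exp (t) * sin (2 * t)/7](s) 12/ (7 * ( (s - 1)^2 + 4))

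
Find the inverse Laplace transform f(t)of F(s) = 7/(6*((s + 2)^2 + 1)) 7*exp(-2*t)*sin(t)/6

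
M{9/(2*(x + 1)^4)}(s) 3*gamma(s)*gamma(4 - s)/4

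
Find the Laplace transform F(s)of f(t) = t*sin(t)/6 s/(3*(s^2+1)^2)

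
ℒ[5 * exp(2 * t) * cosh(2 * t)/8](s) 5 * (s - 2)/(8 * s * (s - 4))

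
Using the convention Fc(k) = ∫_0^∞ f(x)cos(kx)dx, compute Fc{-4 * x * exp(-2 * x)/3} 4 * (k^2 - 4)/(3 * (k^2 + 4)^2)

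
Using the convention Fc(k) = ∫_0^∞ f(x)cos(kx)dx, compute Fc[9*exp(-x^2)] 9*sqrt(pi)*exp(-k^2/4)/2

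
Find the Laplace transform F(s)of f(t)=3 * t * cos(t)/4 3 * (s^2 - 1)/(4 * (s^2 + 1)^2)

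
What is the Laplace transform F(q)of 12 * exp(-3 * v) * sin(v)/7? 12/(7 * ((q + 3)^2 + 1))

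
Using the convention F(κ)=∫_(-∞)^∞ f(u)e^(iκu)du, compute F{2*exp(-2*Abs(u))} 8/(κ^2 + 4)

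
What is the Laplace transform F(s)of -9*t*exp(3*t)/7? -9/(7*(s - 3)^2)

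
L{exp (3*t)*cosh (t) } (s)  (s - 3) / ( (s - 3) ^2-1) 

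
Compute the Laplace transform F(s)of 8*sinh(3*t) 24/(s^2 - 9)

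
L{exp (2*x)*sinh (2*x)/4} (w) 1/ (2*w*(w - 4))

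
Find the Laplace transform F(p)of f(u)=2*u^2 4/p^3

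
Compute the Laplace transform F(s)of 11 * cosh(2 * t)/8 11 * s/(8 * (s^2-4))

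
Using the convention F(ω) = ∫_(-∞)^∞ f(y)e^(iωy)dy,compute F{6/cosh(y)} 6*pi/cosh(pi*ω/2)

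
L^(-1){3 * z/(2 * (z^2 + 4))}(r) 3 * cos(2 * r)/2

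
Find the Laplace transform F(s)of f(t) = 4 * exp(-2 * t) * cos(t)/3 4 * (s + 2)/(3 * ((s + 2)^2 + 1))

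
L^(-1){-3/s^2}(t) -3 * t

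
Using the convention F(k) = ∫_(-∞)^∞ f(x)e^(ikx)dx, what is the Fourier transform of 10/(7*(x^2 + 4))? 5*pi*exp(-2*Abs(k))/7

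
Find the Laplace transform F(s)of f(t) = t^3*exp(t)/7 6/(7*(s - 1)^4)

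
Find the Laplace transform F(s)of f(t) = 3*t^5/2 180/s^6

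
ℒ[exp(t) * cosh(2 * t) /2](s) (s - 1) /(2 * ((s - 1) ^2 - 4) ) 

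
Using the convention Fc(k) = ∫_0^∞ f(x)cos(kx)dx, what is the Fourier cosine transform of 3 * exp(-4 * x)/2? 6/(k^2 + 16)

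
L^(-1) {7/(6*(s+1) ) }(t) 7*exp(-t) /6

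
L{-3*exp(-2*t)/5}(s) -3/(5*s + 10)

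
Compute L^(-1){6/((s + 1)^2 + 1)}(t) 6*exp(-t)*sin(t)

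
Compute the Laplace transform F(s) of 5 5/s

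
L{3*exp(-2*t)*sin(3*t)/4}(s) 9/(4*((s + 2)^2 + 9))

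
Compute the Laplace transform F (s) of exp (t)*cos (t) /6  (s - 1) / (6*( (s - 1) ^2+1) ) 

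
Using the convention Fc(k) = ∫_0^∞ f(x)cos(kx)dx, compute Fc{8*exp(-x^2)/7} 4*sqrt(pi)*exp(-k^2/4)/7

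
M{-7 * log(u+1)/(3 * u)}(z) 7 * pi * csc(pi * z)/(3 * (z - 1))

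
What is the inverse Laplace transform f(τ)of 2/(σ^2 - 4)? sinh(2*τ)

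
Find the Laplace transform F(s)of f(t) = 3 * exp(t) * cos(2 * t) 3 * (s - 1)/((s - 1)^2 + 4)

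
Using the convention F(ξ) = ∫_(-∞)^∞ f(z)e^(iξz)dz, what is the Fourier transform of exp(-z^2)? sqrt(pi) * exp(-ξ^2/4)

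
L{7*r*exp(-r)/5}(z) 7/(5*(z + 1)^2)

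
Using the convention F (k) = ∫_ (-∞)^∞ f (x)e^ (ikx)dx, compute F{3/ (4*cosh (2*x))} 3*pi/ (8*cosh (pi*k/4))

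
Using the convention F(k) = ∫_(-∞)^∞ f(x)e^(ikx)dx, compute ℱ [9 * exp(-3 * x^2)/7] 3 * sqrt(3) * sqrt(pi) * exp(-k^2/12)/7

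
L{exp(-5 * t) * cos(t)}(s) (s+5)/((s+5)^2+1)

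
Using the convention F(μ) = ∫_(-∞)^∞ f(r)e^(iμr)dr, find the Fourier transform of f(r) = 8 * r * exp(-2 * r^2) sqrt(2) * I * sqrt(pi) * μ * exp(-μ^2/8)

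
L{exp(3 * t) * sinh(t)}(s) 1/((s - 3)^2 - 1)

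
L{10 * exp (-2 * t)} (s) 10/ (s + 2)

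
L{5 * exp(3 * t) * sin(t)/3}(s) 5/(3 * ((s - 3)^2 + 1))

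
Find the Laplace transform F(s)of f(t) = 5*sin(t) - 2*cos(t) 5/(s^2 + 1) - 2*s/(s^2 + 1)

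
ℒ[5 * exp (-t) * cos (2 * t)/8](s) 5 * (s + 1)/ (8 * ( (s + 1)^2 + 4))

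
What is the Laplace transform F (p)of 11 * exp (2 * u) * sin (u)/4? 11/ (4 * ( (p - 2)^2 + 1))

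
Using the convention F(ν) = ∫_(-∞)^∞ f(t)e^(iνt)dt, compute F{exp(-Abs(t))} 2/(ν^2 + 1)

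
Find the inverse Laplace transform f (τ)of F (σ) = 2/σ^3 τ^2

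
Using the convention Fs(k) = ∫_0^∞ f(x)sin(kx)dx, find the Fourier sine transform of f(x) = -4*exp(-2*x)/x -4*atan(k/2)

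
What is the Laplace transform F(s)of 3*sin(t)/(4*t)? 3*atan(1/s)/4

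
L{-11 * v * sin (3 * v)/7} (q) -66 * q/ (7 * (q^2 + 9)^2)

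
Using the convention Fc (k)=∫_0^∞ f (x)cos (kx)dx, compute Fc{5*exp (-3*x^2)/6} 5*sqrt (3)*sqrt (pi)*exp (-k^2/12)/36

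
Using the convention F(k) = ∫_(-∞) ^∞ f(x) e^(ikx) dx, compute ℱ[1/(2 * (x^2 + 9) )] pi * exp(-3 * Abs(k) ) /6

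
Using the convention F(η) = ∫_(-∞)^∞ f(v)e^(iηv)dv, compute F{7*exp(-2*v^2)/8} 7*sqrt(2)*sqrt(pi)*exp(-η^2/8)/16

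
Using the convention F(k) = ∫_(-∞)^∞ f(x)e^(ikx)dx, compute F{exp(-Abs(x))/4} 1/(2 * (k^2 + 1))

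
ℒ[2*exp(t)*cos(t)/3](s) 2*(s - 1)/(3*((s - 1)^2+1))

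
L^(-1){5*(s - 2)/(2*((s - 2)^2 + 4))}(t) 5*exp(2*t)*cos(2*t)/2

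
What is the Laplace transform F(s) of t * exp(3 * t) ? (s - 3) ^(-2) 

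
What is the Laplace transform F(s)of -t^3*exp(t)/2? -3/(s - 1)^4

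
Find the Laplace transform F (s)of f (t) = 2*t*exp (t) 2/ (s - 1)^2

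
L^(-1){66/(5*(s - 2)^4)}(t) 11*t^3*exp(2*t)/5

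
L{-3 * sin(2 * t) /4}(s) -3/(2 * s^2 + 8) 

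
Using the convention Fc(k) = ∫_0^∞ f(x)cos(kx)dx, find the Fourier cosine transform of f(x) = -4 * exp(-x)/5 -4/(5 * k^2 + 5)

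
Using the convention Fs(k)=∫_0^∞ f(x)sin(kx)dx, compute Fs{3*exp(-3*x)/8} 3*k/(8*(k^2 + 9))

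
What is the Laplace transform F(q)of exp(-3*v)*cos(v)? (q + 3)/((q + 3)^2 + 1)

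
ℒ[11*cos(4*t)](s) 11*s/(s^2 + 16)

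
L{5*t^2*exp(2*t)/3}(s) 10/(3*(s - 2)^3)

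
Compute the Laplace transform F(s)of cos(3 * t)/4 s/(4 * (s^2 + 9))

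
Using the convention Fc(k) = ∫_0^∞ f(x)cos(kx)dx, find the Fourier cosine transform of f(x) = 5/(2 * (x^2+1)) 5 * pi * exp(-k)/4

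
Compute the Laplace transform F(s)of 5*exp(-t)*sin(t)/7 5/(7*((s + 1)^2 + 1))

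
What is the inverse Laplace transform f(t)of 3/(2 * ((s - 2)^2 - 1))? 3 * exp(2 * t) * sinh(t)/2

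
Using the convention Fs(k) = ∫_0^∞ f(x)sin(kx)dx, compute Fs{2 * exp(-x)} 2 * k/(k^2 + 1)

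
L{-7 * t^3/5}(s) -42/(5 * s^4)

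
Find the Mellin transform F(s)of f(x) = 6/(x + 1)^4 gamma(s) * gamma(4 - s)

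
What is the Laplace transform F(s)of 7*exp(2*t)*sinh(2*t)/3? 14/(3*s*(s - 4))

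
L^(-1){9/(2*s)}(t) 9/2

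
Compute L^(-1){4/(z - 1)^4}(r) 2*r^3*exp(r)/3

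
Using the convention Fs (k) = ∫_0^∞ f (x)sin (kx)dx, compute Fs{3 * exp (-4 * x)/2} 3 * k/ (2 * (k^2 + 16))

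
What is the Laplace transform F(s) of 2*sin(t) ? 2/(s^2 + 1) 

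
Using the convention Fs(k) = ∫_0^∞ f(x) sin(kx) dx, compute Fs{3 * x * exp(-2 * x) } 12 * k/(k^2 + 4) ^2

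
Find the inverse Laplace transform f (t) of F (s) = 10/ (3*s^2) 10*t/3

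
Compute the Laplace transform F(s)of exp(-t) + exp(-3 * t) 1/(s + 3) + 1/(s + 1)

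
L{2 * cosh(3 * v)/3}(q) 2 * q/(3 * (q^2 - 9))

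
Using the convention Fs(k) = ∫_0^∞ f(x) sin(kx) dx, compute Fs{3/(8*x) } 3*pi/16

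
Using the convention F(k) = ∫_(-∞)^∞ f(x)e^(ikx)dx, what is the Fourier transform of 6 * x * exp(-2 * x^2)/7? 3 * sqrt(2) * I * sqrt(pi) * k * exp(-k^2/8)/28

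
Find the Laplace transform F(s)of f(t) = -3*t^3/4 -9/(2*s^4)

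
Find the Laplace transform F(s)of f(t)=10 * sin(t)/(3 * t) 10 * atan(1/s)/3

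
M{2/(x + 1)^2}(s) -2*pi*(s - 1)/sin(pi*s)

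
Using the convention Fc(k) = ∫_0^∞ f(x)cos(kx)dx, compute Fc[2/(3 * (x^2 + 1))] pi * exp(-k)/3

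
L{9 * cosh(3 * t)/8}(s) 9 * s/(8 * (s^2 - 9))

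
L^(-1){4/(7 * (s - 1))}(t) 4 * exp(t)/7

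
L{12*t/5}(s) 12/(5*s^2)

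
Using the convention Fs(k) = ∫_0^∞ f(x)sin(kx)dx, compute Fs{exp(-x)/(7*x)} atan(k)/7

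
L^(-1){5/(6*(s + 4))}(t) 5*exp(-4*t)/6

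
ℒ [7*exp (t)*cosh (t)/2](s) 7*(s - 1)/ (2*s*(s - 2))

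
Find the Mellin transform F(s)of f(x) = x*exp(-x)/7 gamma(s + 1)/7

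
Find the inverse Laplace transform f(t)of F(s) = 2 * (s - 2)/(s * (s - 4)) 2 * exp(2 * t) * cosh(2 * t)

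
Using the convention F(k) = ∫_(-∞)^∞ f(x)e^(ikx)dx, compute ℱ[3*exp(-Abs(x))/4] 3/(2*(k^2+1))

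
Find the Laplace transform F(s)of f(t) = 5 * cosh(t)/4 5 * s/(4 * (s^2 - 1))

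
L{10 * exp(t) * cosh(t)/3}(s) 10 * (s - 1)/(3 * s * (s - 2))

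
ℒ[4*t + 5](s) 5/s + 4/s^2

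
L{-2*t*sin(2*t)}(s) -8*s/(s^2 + 4)^2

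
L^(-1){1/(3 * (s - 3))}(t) exp(3 * t)/3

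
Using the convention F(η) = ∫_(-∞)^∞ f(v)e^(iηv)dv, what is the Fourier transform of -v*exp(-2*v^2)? -sqrt(2)*I*sqrt(pi)*η*exp(-η^2/8)/8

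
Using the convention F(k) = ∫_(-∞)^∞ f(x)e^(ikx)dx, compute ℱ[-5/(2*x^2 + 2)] -5*pi*exp(-Abs(k))/2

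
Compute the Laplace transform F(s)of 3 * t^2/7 6/(7 * s^3)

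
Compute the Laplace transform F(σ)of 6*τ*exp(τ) 6/(σ - 1)^2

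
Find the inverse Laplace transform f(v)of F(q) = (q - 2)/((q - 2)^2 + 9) exp(2 * v) * cos(3 * v)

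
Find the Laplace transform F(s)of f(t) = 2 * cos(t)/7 2 * s/(7 * (s^2 + 1))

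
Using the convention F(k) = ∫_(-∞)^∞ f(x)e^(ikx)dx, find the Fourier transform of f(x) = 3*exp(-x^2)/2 3*sqrt(pi)*exp(-k^2/4)/2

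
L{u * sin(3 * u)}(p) 6 * p/(p^2 + 9)^2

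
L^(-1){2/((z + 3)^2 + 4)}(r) exp(-3*r)*sin(2*r)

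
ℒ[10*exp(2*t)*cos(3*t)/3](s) 10*(s - 2)/(3*((s - 2)^2+9))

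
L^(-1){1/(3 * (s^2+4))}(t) sin(2 * t)/6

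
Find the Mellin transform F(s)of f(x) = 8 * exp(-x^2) 4 * gamma(s/2)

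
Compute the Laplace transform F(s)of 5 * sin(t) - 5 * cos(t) 5/(s^2 + 1) - 5 * s/(s^2 + 1)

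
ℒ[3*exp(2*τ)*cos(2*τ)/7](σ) 3*(σ - 2)/(7*((σ - 2)^2 + 4))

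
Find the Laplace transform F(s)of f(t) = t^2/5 2/(5*s^3)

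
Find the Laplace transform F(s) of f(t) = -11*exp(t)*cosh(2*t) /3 11*(1 - s) /(3*((s - 1) ^2 - 4) ) 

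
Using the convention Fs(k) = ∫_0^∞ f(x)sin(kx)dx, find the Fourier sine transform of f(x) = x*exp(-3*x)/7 6*k/(7*(k^2+9)^2)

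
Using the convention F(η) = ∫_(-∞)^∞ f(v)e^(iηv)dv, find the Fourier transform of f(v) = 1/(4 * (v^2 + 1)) pi * exp(-Abs(η))/4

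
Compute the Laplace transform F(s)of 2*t 2/s^2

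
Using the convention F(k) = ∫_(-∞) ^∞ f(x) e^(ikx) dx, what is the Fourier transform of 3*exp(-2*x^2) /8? 3*sqrt(2)*sqrt(pi)*exp(-k^2/8) /16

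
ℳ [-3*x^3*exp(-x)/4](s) -3*gamma(s + 3)/4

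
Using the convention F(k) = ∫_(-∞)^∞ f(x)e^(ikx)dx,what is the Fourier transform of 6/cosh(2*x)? 3*pi/cosh(pi*k/4)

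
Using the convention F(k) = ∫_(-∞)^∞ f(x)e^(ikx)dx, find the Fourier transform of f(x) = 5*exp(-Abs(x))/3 10/(3*(k^2+1))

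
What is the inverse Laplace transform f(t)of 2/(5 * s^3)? t^2/5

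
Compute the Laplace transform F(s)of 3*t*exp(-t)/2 3/(2*(s + 1)^2)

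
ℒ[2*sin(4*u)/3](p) 8/(3*(p^2+16))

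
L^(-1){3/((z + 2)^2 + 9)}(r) exp(-2*r)*sin(3*r)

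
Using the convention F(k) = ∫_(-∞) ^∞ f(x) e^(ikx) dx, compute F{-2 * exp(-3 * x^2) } -2 * sqrt(3) * sqrt(pi) * exp(-k^2/12) /3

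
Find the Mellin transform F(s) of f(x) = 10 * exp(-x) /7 10 * gamma(s) /7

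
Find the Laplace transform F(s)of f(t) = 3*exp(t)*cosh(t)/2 3*(s - 1)/(2*s*(s - 2))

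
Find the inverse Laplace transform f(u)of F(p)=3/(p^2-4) 3 * sinh(2 * u)/2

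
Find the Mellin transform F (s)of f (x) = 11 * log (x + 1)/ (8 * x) -11 * pi * csc (pi * s)/ (8 * s - 8)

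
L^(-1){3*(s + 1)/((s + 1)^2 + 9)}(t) 3*exp(-t)*cos(3*t)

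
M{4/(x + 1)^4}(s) 2*gamma(s)*gamma(4 - s)/3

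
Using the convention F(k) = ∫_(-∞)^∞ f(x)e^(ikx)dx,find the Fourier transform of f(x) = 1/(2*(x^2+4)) pi*exp(-2*Abs(k))/4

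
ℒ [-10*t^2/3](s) -20/(3*s^3)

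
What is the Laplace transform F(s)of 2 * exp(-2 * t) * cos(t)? 2 * (s + 2)/((s + 2)^2 + 1)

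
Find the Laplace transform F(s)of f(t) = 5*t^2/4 5/(2*s^3)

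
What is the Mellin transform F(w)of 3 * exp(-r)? 3 * gamma(w)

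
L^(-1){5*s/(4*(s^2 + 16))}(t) 5*cos(4*t)/4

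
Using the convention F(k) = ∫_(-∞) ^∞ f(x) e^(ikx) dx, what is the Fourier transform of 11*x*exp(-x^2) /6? 11*I*sqrt(pi)*k*exp(-k^2/4) /12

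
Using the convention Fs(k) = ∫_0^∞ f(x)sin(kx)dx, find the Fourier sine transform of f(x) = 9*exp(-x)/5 9*k/(5*(k^2 + 1))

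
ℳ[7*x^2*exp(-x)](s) 7*gamma(s + 2)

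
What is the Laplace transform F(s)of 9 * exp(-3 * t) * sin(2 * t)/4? 9/(2 * ((s + 3)^2 + 4))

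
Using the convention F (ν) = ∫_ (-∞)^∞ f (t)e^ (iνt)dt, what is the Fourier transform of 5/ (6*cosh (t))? 5*pi/ (6*cosh (pi*ν/2))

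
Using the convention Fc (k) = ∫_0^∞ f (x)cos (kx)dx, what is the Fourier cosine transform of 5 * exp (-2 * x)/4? 5/ (2 * (k^2 + 4))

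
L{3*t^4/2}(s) 36/s^5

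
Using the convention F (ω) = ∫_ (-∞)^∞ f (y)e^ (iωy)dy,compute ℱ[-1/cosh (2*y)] -pi/ (2*cosh (pi*ω/4))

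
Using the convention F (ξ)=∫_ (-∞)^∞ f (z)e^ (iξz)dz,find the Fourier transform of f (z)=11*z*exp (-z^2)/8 11*I*sqrt (pi)*ξ*exp (-ξ^2/4)/16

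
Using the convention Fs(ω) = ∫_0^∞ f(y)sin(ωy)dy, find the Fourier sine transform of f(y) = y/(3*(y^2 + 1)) pi*exp(-ω)/6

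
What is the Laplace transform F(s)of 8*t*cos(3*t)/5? 8*(s^2-9)/(5*(s^2 + 9)^2)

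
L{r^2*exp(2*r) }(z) 2/(z - 2) ^3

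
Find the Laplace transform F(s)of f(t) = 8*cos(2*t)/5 8*s/(5*(s^2 + 4))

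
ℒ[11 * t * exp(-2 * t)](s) 11/(s + 2)^2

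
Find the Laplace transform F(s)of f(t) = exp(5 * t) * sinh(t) 1/((s - 5)^2 - 1)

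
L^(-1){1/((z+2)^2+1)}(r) exp(-2 * r) * sin(r)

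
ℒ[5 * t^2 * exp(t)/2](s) 5/(s - 1)^3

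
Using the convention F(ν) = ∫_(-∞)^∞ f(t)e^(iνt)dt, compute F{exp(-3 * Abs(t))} 6/(ν^2 + 9)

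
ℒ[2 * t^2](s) 4/s^3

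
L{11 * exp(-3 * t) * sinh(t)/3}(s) 11/(3 * ((s + 3)^2 - 1))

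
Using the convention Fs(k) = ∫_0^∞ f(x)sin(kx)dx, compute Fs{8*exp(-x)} 8*k/(k^2+1)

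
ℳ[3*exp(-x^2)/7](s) 3*gamma(s/2)/14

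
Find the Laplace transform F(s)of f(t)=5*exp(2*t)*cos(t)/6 5*(s - 2)/(6*((s - 2)^2+1))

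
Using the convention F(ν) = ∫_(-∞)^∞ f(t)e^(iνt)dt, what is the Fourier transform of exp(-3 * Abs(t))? 6/(ν^2+9)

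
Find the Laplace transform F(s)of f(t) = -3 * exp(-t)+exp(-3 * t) 1/(s+3) - 3/(s+1)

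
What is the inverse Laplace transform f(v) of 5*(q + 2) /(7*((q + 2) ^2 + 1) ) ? 5*exp(-2*v)*cos(v) /7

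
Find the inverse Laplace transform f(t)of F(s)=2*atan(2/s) 2*sin(2*t)/t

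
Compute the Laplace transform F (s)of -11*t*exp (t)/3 -11/ (3*(s - 1)^2)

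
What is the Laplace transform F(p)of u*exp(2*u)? (p - 2)^(-2)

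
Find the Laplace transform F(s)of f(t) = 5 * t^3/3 10/s^4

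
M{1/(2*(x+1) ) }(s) pi*csc(pi*s) /2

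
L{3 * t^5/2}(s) 180/s^6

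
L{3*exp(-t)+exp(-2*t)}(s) 3/(s+1)+1/(s+2)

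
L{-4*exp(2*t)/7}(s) -4/(7*s - 14)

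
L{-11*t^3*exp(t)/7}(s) -66/(7*(s - 1)^4)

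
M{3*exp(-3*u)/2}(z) 3^(1 - z)*gamma(z)/2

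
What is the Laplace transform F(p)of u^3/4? 3/(2 * p^4)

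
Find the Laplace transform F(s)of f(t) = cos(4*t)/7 s/(7*(s^2+16))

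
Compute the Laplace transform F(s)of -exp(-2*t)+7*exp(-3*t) 7/(s+3) - 1/(s+2)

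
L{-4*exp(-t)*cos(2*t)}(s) 4*(-s - 1)/((s + 1)^2 + 4)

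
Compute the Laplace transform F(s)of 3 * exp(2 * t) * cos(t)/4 3 * (s - 2)/(4 * ((s - 2)^2 + 1))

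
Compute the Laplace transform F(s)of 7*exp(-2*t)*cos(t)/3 7*(s+2)/(3*((s+2)^2+1))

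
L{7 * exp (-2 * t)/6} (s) 7/ (6 * (s + 2))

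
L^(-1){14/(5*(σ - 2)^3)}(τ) 7*τ^2*exp(2*τ)/5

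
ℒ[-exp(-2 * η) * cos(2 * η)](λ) (-λ - 2)/((λ+2)^2+4)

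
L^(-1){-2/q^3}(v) -v^2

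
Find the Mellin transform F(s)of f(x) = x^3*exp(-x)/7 gamma(s + 3)/7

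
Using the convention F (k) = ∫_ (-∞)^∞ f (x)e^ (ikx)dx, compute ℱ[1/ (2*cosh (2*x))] pi/ (4*cosh (pi*k/4))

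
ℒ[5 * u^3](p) 30/p^4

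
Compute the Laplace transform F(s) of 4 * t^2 8/s^3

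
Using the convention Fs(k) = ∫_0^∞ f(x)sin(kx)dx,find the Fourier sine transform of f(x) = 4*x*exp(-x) 8*k/(k^2 + 1)^2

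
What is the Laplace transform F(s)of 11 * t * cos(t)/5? 11 * (s^2-1)/(5 * (s^2+1)^2)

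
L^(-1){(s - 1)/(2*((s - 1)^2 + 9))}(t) exp(t)*cos(3*t)/2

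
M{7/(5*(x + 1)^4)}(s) 7*gamma(s)*gamma(4 - s)/30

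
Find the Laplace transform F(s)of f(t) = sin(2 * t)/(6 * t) atan(2/s)/6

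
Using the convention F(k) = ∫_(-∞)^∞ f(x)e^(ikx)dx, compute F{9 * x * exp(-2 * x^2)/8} 9 * sqrt(2) * I * sqrt(pi) * k * exp(-k^2/8)/64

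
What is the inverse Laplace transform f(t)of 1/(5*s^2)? t/5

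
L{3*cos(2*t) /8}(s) 3*s/(8*(s^2 + 4) ) 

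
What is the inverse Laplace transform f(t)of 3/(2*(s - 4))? 3*exp(4*t)/2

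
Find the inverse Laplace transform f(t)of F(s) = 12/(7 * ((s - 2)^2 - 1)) 12 * exp(2 * t) * sinh(t)/7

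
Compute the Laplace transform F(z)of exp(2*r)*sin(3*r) 3/((z - 2)^2 + 9)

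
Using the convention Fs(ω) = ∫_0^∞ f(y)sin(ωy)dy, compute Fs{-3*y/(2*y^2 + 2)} -3*pi*exp(-ω)/4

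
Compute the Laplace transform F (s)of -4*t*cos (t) 4*(1 - s^2)/ (s^2+1)^2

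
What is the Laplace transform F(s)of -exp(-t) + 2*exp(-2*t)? 2/(s + 2) - 1/(s + 1)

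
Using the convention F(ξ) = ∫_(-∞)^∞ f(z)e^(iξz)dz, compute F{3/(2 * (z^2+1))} 3 * pi * exp(-Abs(ξ))/2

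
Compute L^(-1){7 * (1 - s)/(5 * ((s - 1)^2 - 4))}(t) -7 * exp(t) * cosh(2 * t)/5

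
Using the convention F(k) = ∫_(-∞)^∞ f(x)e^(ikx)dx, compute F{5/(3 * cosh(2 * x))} 5 * pi/(6 * cosh(pi * k/4))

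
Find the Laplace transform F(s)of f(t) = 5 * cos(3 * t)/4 5 * s/(4 * (s^2 + 9))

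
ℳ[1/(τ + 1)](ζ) pi * csc(pi * ζ)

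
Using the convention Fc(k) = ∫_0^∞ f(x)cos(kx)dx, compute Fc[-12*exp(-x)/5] -12/(5*k^2 + 5)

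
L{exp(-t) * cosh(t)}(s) (s+1)/(s * (s+2))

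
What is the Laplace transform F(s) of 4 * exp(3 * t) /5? 4/(5 * (s - 3) ) 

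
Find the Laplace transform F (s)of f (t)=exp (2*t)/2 1/ (2*(s - 2))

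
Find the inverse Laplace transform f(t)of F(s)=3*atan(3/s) 3*sin(3*t)/t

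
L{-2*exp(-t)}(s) -2/(s + 1)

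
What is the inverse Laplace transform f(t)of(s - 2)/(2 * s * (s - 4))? exp(2 * t) * cosh(2 * t)/2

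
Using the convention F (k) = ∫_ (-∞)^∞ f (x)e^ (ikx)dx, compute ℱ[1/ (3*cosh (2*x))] pi/ (6*cosh (pi*k/4))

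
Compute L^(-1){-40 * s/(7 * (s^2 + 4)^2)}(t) -10 * t * sin(2 * t)/7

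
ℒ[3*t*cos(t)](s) 3*(s^2 - 1)/(s^2 + 1)^2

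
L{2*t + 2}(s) 2/s + 2/s^2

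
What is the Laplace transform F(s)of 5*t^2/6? 5/(3*s^3)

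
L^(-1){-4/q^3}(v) -2 * v^2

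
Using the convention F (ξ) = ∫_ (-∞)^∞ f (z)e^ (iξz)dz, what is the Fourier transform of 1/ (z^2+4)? pi*exp (-2*Abs (ξ))/2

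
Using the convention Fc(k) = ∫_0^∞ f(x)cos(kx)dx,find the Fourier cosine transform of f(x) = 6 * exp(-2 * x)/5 12/(5 * (k^2 + 4))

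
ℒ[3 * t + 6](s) 6/s + 3/s^2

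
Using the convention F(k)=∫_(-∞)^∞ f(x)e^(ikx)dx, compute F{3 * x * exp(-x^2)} 3 * I * sqrt(pi) * k * exp(-k^2/4)/2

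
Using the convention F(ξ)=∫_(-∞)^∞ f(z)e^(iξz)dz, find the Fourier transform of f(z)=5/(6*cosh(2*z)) 5*pi/(12*cosh(pi*ξ/4))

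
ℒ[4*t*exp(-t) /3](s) 4/(3*(s + 1) ^2) 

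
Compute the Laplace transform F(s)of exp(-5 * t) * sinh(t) 1/((s+5)^2 - 1)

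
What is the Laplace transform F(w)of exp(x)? 1/(w - 1)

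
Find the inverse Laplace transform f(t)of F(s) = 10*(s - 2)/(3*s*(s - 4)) 10*exp(2*t)*cosh(2*t)/3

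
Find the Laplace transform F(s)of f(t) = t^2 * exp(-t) 2/(s + 1)^3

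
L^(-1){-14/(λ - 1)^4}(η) -7*η^3*exp(η)/3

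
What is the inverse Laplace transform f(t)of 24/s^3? 12 * t^2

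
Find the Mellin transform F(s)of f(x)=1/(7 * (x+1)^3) pi * (s - 2) * (s - 1)/(14 * sin(pi * s))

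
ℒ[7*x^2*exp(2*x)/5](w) 14/(5*(w - 2)^3)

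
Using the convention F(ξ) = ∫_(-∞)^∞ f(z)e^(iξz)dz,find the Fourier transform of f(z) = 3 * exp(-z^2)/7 3 * sqrt(pi) * exp(-ξ^2/4)/7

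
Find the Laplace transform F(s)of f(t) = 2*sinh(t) 2/(s^2 - 1)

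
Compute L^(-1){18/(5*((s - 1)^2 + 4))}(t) 9*exp(t)*sin(2*t)/5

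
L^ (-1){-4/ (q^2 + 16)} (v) -sin (4*v)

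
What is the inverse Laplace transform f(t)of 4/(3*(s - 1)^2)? 4*t*exp(t)/3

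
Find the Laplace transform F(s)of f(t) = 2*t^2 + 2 2/s + 4/s^3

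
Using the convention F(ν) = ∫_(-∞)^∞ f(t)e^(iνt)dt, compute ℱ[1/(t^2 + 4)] pi * exp(-2 * Abs(ν))/2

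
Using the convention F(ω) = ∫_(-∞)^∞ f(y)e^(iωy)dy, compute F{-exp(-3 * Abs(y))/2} -3/(ω^2 + 9)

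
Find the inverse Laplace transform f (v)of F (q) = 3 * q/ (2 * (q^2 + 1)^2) 3 * v * sin (v)/4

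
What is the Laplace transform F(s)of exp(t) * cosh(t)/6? (s - 1)/(6 * s * (s - 2))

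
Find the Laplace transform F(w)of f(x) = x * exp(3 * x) (w - 3)^(-2)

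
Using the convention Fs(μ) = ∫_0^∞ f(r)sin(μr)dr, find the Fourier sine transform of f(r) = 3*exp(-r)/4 3*μ/(4*(μ^2+1))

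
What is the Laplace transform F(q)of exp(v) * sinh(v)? 1/(q * (q - 2))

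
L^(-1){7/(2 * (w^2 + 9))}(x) 7 * sin(3 * x)/6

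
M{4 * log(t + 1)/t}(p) -4 * pi * csc(pi * p)/(p - 1)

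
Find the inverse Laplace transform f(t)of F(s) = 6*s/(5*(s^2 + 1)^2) 3*t*sin(t)/5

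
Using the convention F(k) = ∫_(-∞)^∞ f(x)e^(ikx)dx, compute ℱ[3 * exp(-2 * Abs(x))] 12/(k^2 + 4)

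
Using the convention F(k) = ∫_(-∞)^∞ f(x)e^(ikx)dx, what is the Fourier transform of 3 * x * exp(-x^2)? 3 * I * sqrt(pi) * k * exp(-k^2/4)/2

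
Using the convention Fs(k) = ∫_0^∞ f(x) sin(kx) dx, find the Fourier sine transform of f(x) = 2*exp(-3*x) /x 2*atan(k/3) 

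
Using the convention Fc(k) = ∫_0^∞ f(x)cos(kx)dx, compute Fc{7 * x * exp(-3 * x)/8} 7 * (9 - k^2)/(8 * (k^2+9)^2)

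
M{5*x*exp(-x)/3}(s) 5*gamma(s + 1)/3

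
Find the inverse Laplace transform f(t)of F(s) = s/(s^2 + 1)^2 t * sin(t)/2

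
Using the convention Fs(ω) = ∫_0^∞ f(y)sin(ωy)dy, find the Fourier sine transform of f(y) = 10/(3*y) 5*pi/3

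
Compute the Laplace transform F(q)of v q^(-2)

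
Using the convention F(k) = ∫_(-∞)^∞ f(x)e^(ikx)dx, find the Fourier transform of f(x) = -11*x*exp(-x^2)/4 -11*I*sqrt(pi)*k*exp(-k^2/4)/8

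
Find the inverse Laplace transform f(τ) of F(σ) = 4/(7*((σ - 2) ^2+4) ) 2*exp(2*τ)*sin(2*τ) /7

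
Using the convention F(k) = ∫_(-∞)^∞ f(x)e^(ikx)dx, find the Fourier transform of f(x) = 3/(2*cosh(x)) 3*pi/(2*cosh(pi*k/2))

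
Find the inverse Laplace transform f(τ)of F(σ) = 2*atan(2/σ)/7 2*sin(2*τ)/(7*τ)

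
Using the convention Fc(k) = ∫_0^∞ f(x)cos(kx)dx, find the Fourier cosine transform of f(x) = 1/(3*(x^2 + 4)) pi*exp(-2*k)/12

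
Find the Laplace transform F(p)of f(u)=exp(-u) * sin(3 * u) 3/((p + 1)^2 + 9)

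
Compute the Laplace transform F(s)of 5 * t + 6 6/s + 5/s^2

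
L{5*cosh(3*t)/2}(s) 5*s/(2*(s^2 - 9))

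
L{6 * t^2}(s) 12/s^3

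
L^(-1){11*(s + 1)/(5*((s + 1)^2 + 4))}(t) 11*exp(-t)*cos(2*t)/5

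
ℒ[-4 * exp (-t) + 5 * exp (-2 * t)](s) 5/ (s + 2) - 4/ (s + 1)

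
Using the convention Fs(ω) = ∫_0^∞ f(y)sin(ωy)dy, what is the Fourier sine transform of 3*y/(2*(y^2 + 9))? 3*pi*exp(-3*ω)/4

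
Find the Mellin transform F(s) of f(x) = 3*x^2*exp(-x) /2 3*gamma(s + 2) /2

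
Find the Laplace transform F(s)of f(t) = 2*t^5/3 80/s^6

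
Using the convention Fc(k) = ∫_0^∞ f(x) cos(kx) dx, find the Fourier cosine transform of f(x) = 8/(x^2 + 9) 4 * pi * exp(-3 * k) /3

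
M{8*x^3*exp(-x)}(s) 8*gamma(s + 3)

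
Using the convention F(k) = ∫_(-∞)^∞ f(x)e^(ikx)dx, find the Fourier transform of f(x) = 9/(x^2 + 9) 3 * pi * exp(-3 * Abs(k))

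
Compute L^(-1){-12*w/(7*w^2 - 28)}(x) -12*cosh(2*x)/7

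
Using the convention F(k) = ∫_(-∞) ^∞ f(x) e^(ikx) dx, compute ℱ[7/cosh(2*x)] 7*pi/(2*cosh(pi*k/4) ) 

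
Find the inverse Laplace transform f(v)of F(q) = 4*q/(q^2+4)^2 v*sin(2*v)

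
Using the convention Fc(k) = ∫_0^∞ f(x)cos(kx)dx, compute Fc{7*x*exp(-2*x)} 7*(4 - k^2)/(k^2 + 4)^2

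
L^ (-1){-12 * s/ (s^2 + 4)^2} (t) -3 * t * sin (2 * t)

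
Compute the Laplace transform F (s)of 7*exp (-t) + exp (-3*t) 7/ (s + 1) + 1/ (s + 3)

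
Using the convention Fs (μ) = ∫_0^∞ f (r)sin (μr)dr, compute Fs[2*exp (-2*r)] 2*μ/ (μ^2 + 4)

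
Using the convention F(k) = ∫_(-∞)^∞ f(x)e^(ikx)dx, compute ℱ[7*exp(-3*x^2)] 7*sqrt(3)*sqrt(pi)*exp(-k^2/12)/3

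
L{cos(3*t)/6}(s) s/(6*(s^2+9))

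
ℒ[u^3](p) 6/p^4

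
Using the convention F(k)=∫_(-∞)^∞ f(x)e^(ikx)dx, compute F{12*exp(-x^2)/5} 12*sqrt(pi)*exp(-k^2/4)/5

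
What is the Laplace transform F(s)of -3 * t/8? -3/(8 * s^2)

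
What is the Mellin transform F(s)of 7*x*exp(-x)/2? 7*gamma(s + 1)/2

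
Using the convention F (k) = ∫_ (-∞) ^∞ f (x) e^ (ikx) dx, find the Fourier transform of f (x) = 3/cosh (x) 3 * pi/cosh (pi * k/2) 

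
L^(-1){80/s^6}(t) 2*t^5/3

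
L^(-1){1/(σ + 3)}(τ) exp(-3*τ)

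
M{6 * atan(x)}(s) -3 * pi * sec(pi * s/2)/s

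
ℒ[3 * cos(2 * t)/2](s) 3 * s/(2 * (s^2 + 4))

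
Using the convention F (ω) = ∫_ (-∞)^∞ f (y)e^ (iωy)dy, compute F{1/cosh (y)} pi/cosh (pi * ω/2)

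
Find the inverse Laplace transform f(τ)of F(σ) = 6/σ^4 τ^3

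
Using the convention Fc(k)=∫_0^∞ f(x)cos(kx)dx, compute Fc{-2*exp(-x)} -2/(k^2 + 1)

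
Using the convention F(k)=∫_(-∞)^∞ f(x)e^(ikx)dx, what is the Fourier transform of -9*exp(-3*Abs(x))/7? -54/(7*k^2 + 63)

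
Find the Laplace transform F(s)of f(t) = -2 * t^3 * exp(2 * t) -12/(s - 2)^4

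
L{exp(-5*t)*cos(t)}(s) (s + 5)/((s + 5)^2 + 1)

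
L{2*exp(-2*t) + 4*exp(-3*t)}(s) 2/(s + 2) + 4/(s + 3)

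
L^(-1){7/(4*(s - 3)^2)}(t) 7*t*exp(3*t)/4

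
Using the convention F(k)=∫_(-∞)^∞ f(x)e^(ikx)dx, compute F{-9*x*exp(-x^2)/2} -9*I*sqrt(pi)*k*exp(-k^2/4)/4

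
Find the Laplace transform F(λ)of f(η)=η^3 6/λ^4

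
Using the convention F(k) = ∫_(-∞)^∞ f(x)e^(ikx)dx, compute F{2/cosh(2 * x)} pi/cosh(pi * k/4)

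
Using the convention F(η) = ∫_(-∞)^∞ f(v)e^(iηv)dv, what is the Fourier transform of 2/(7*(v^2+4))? pi*exp(-2*Abs(η))/7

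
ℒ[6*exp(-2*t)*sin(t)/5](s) 6/(5*((s + 2)^2 + 1))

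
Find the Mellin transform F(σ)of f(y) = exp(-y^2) gamma(σ/2)/2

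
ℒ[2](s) 2/s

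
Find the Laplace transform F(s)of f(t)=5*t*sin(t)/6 5*s/(3*(s^2 + 1)^2)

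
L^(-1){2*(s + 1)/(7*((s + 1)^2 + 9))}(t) 2*exp(-t)*cos(3*t)/7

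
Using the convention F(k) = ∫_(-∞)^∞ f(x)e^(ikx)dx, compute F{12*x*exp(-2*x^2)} 3*sqrt(2)*I*sqrt(pi)*k*exp(-k^2/8)/2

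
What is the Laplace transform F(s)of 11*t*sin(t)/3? 22*s/(3*(s^2 + 1)^2)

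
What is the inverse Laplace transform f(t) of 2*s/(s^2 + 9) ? 2*cos(3*t) 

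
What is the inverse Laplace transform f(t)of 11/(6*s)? 11/6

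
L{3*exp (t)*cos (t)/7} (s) 3*(s - 1)/ (7*( (s - 1)^2 + 1))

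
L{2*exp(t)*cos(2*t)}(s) 2*(s - 1)/((s - 1)^2 + 4)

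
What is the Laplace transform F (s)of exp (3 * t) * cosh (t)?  (s - 3)/ ( (s - 3)^2 - 1)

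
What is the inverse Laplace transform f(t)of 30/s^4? 5 * t^3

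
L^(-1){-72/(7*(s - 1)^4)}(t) -12*t^3*exp(t)/7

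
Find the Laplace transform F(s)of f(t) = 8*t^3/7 48/(7*s^4)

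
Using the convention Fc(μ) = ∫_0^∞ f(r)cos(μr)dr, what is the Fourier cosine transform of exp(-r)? 1/(μ^2 + 1)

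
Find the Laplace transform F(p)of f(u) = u p^(-2)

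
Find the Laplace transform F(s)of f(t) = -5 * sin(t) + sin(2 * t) 2/(s^2 + 4) - 5/(s^2 + 1)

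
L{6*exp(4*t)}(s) 6/(s - 4)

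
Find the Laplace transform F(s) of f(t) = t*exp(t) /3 1/(3*(s - 1) ^2) 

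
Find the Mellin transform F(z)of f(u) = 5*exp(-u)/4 5*gamma(z)/4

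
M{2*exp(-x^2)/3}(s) gamma(s/2)/3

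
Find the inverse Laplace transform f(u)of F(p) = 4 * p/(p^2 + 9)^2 2 * u * sin(3 * u)/3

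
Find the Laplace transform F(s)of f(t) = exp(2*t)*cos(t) (s - 2)/((s - 2)^2 + 1)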